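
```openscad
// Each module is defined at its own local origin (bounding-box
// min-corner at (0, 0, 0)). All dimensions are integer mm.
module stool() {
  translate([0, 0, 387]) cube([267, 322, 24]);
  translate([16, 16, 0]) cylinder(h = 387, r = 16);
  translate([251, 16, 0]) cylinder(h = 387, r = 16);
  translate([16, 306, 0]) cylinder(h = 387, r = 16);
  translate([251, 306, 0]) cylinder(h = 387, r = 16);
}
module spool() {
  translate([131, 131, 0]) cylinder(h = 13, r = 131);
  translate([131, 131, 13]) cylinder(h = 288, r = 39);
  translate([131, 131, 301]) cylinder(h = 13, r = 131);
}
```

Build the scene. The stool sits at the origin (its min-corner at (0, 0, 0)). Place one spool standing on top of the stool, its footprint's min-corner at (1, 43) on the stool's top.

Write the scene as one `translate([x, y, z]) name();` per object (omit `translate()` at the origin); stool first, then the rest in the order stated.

stool();
translate([1, 43, 411]) spool();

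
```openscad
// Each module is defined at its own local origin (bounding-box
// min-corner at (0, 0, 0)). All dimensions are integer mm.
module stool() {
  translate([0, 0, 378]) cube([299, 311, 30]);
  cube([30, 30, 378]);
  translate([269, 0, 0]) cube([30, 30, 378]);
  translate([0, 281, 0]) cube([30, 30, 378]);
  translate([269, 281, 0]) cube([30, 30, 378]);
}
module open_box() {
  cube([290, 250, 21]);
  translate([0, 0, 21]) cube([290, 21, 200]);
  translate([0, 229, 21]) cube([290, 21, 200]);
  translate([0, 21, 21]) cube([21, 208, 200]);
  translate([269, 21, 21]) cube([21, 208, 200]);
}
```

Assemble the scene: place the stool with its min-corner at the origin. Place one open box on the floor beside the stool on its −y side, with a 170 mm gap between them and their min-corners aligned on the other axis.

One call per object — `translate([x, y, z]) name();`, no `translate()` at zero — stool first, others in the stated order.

stool();
translate([0, -420, 0]) open_box();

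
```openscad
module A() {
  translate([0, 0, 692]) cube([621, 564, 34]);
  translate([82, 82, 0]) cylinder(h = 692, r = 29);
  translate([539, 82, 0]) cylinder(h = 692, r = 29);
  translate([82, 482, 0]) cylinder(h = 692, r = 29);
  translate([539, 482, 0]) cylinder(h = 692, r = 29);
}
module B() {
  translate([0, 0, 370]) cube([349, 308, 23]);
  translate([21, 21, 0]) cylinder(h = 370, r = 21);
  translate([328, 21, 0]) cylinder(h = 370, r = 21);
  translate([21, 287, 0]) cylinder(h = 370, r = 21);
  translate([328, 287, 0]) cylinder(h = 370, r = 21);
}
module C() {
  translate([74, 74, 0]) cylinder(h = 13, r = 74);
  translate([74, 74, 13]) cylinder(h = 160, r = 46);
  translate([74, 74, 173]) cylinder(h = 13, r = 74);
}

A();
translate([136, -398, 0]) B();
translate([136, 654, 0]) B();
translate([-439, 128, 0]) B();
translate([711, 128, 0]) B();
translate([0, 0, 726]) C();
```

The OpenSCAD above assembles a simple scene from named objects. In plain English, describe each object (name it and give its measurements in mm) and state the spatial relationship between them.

A is a rectangular dining table. The top is 621×564×34 mm with its upper surface at z = 726 mm. It stands on four round legs of 58 mm diameter, each leg's bounding box inset 53 mm from the nearest pair of top edges, running from the floor to the underside of the top.

B is a four-legged stool. The seat is 349×308 mm, 23 mm thick, top at z = 393 mm. It stands on four round legs, each 42 mm in diameter, from z = 0 to the seat underside, each leg's axis is inset half a diameter from the nearest pair of seat edges (so the leg's bounding box is flush with the corner).

C is a spool: two coaxial disc flanges of radius 74 mm and thickness 13 mm, joined by a core cylinder of radius 46 mm and height 160 mm. The lower flange rests on z = 0 and the three cylinders share a vertical axis.

Four stools sit around the table at the −y, +y, −x, +x sides. The spool is on top of the table.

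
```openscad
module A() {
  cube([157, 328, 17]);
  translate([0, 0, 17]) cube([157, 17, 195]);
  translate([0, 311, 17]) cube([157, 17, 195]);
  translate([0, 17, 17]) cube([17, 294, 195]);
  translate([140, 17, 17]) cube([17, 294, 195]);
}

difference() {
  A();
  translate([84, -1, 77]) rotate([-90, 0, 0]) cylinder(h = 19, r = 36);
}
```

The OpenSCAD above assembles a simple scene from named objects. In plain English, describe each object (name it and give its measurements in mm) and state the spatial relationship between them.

A is an open storage box with external size 157×328×212 mm and wall thickness 17 mm (the base is also 17 mm thick). The base covers the whole footprint; the four walls stand on the base, with the y-facing walls full-width and the x-facing walls fitting between their inner faces.

The open box has a circular hole of radius 36 mm through its front wall, centred at (x = 84, z = 77).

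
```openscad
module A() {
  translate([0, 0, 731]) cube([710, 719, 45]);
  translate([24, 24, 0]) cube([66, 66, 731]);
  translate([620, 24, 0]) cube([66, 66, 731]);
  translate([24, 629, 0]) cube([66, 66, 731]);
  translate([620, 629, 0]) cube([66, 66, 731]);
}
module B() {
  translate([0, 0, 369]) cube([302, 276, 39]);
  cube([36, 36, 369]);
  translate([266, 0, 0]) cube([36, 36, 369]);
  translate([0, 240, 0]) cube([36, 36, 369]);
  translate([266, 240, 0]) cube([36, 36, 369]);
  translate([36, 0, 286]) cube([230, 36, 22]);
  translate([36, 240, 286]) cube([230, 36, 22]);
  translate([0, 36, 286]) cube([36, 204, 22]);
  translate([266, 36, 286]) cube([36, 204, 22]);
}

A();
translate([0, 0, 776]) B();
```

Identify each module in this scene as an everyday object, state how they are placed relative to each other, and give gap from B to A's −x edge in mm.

The stool's min-x is at 0; the table's min-x is 0; gap = 0 mm.

A is a table. B is a stool. The stool is on top of the table. The gap from the stool to the table's −x edge is 0 mm.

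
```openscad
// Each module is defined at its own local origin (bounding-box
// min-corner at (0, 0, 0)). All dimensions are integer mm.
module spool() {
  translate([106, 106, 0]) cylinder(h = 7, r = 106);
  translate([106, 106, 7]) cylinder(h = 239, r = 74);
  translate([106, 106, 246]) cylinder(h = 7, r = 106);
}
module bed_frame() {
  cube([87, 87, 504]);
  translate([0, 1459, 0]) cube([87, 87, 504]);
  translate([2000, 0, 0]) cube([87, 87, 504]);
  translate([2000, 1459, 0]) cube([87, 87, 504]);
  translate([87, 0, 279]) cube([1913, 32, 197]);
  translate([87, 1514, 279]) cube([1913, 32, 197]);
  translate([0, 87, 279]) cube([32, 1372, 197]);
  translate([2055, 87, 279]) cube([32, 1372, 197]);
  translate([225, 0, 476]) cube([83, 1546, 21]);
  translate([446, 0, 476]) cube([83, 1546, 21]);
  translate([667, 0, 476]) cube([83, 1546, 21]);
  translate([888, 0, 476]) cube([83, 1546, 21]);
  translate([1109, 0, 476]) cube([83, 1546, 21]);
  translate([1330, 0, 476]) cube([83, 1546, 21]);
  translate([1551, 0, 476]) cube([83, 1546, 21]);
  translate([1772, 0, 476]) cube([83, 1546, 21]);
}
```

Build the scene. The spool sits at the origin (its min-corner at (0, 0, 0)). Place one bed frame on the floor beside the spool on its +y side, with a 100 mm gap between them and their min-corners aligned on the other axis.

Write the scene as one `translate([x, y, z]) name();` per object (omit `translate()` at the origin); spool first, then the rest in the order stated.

spool();
translate([0, 312, 0]) bed_frame();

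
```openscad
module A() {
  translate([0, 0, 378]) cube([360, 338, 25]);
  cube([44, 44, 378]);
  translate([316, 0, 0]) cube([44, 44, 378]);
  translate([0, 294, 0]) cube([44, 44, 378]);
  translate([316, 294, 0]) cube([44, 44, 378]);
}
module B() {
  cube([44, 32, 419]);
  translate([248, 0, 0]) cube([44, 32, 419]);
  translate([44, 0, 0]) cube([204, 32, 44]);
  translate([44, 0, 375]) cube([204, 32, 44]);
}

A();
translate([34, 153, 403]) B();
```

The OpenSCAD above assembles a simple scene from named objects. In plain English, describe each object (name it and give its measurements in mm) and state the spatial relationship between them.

A is a four-legged stool. The seat is a 360×338×25 mm slab whose top surface is at z = 403 mm; four square legs, each 44×44 mm in cross-section, run from the floor (z = 0) to the underside of the seat, each flush with a corner of the seat.

B is a picture frame with a 204×331 mm rectangular opening (x by z) and a uniform 44 mm border on every side. Frame depth is 32 mm along y. It is built from two vertical stiles running the full outside height and two horizontal rails spanning the gap between the stiles.

The picture frame is on top of the stool, centred.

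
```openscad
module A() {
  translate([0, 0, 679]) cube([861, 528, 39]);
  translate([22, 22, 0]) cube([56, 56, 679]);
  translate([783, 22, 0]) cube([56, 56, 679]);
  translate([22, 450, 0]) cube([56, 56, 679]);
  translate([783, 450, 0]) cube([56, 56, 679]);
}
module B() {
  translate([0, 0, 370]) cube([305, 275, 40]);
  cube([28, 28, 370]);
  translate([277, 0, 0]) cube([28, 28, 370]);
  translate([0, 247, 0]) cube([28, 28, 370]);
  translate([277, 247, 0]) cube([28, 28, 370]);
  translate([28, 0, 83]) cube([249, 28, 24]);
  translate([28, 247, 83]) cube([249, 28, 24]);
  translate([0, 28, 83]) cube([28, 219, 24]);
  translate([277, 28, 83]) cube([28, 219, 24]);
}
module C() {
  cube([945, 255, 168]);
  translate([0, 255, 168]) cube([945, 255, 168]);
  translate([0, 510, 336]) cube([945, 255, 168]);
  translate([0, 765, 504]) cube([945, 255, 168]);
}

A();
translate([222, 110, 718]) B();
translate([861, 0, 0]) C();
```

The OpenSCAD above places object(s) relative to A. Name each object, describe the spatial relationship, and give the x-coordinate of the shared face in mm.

A is a table. B is a stool. C is a staircase. The stool is on top of the table. The staircase is against the table's +x side, with their −y faces flush. The x-coordinate of the shared face is 861 mm.

The table's +x face and the staircase's −x face are both at x = 861 mm.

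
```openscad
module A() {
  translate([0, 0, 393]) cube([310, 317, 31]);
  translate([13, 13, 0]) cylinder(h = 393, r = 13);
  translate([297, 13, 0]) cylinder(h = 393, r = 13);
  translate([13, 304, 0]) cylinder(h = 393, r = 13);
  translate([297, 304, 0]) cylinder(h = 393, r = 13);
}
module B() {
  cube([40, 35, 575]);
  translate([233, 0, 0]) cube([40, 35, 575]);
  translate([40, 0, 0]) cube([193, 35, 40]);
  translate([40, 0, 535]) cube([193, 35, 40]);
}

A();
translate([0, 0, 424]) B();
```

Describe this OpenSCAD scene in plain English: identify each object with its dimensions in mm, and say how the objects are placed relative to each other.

A is a four-legged stool. The seat is a 310×317×31 mm slab whose top surface is at z = 424 mm; four round legs, each 26 mm in diameter, run from the floor (z = 0) to the underside of the seat, each leg's axis is inset half a diameter from the nearest pair of seat edges (so the leg's bounding box is flush with the corner).

B is a picture frame with a 193×495 mm rectangular opening (x by z) and a uniform 40 mm border on every side. Frame depth is 35 mm along y. It is built from two vertical stiles running the full outside height and two horizontal rails spanning the gap between the stiles.

The picture frame is on top of the stool.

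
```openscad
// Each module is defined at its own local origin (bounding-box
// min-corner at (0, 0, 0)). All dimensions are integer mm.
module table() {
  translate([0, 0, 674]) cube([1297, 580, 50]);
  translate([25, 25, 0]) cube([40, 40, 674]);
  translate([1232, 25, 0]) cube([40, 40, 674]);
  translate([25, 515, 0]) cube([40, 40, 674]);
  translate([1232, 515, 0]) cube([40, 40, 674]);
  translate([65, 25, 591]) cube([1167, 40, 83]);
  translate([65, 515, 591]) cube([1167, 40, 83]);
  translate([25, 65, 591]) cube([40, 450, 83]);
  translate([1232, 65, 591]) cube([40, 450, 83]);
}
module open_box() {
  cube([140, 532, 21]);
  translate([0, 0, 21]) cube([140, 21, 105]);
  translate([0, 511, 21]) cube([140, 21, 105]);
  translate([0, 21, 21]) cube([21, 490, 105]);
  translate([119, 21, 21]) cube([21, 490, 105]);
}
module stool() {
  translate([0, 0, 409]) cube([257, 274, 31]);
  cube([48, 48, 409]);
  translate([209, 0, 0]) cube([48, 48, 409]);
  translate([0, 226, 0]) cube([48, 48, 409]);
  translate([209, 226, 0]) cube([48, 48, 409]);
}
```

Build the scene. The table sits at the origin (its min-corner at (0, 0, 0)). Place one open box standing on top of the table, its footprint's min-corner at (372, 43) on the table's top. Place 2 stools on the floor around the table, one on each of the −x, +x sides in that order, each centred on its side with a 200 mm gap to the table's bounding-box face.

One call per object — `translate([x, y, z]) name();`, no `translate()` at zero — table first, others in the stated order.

table();
translate([372, 43, 724]) open_box();
translate([-457, 153, 0]) stool();
translate([1497, 153, 0]) stool();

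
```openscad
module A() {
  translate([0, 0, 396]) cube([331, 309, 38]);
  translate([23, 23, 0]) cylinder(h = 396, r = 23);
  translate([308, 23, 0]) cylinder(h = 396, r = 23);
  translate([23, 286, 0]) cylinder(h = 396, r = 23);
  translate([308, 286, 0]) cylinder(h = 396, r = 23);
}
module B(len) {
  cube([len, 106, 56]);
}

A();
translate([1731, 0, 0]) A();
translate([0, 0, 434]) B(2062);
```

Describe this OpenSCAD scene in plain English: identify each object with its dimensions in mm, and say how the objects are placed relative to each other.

A is a four-legged stool. The seat is a 331×309×38 mm slab whose top surface is at z = 434 mm; four round legs, each 46 mm in diameter, run from the floor (z = 0) to the underside of the seat, each leg's axis is inset half a diameter from the nearest pair of seat edges (so the leg's bounding box is flush with the corner).

B is a rectangular beam 2062 mm long (x), 106 mm deep (y), 56 mm thick (z).

The beam spans the tops of two stools placed 1400 mm apart, resting at z = 434 mm.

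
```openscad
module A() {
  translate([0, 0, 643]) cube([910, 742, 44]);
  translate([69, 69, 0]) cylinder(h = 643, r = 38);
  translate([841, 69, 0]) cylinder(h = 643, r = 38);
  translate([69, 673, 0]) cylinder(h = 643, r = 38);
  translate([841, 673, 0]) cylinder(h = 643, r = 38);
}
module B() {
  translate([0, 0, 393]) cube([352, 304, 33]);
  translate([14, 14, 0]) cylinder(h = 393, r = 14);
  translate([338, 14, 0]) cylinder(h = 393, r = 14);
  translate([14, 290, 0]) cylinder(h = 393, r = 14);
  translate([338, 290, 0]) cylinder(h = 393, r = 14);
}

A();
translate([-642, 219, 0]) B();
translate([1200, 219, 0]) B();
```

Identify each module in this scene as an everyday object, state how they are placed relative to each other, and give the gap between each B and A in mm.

A is a table. B is a stool. Two stools sit around the table at the −x, +x sides. The gap between each stool and the table is 290 mm.

Each stool's nearest face is 290 mm from the table's bounding box.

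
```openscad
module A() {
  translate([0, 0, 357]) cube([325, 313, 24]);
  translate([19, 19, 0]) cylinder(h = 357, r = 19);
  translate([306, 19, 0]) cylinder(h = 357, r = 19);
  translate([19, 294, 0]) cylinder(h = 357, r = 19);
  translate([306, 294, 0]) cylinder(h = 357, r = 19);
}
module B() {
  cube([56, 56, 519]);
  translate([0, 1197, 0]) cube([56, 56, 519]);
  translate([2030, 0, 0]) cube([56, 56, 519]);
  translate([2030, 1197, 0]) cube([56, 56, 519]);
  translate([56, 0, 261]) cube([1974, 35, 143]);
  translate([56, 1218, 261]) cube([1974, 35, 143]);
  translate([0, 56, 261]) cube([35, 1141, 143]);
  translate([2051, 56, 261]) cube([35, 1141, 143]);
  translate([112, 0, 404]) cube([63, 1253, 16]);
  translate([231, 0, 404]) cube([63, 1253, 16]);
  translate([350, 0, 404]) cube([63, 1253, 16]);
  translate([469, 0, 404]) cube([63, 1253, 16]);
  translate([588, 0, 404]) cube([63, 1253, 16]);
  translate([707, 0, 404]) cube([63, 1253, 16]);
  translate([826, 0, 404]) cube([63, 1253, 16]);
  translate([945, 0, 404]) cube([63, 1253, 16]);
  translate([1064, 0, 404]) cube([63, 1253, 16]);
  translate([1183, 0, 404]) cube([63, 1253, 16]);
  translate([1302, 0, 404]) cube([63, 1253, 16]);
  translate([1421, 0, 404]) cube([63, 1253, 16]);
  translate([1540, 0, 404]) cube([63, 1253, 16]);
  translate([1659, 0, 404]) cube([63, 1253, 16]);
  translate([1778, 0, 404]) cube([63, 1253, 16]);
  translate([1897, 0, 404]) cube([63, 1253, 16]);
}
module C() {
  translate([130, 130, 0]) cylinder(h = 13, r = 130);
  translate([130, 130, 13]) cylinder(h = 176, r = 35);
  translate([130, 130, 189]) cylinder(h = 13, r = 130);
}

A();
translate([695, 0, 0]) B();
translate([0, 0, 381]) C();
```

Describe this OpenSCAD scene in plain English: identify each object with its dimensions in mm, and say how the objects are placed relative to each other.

A is a four-legged stool. The seat is a 325×313×24 mm slab whose top surface is at z = 381 mm; four round legs, each 38 mm in diameter, run from the floor (z = 0) to the underside of the seat, each leg's axis is inset half a diameter from the nearest pair of seat edges (so the leg's bounding box is flush with the corner).

B is a bed frame 2086 mm long (x) by 1253 mm wide (y). Four 56×56 mm corner posts, 519 mm tall, at the corners of the footprint. Four rails of 35 mm thickness and 143 mm height run between adjacent posts with their undersides at z = 261 mm, their outer faces flush with the outside of the frame (the two x-running rails run between the posts' inner faces; the two y-running rails run between the posts' inner faces). 16 slats, each 63 mm wide (x) and 16 mm thick, lie across the top of the two x-running rails, running the full 1253 mm width of the frame in y; the slats are evenly spaced along x between the inner faces of the end posts with equal gaps (rounded down to the nearest mm) at the −x end and between each pair — any rounding remainder accumulates at the +x end.

C is a spool: two coaxial disc flanges of radius 130 mm and thickness 13 mm, joined by a core cylinder of radius 35 mm and height 176 mm. The lower flange rests on z = 0 and the three cylinders share a vertical axis.

The bed frame is on the floor beside the stool on its +x side. The spool is on top of the stool.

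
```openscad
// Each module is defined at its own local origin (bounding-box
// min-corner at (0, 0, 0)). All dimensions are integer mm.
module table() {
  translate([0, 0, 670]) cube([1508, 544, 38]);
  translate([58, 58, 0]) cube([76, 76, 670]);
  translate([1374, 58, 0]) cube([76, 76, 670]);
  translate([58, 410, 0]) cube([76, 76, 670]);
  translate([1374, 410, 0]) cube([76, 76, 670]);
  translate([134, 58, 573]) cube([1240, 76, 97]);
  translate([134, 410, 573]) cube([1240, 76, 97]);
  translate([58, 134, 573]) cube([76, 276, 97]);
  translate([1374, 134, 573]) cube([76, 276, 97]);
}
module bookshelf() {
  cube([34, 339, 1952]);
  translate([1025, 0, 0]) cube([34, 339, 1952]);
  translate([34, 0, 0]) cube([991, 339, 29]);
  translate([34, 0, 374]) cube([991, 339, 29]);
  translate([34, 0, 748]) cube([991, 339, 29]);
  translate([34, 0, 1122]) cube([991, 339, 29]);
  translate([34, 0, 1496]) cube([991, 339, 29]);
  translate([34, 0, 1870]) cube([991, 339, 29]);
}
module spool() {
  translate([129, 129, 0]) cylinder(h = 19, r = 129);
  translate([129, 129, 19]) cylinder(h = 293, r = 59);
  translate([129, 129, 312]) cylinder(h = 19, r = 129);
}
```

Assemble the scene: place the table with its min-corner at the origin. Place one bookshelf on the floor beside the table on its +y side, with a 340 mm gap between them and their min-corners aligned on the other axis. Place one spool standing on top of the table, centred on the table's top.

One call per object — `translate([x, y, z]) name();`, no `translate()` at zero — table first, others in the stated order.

table();
translate([0, 884, 0]) bookshelf();
translate([625, 143, 708]) spool();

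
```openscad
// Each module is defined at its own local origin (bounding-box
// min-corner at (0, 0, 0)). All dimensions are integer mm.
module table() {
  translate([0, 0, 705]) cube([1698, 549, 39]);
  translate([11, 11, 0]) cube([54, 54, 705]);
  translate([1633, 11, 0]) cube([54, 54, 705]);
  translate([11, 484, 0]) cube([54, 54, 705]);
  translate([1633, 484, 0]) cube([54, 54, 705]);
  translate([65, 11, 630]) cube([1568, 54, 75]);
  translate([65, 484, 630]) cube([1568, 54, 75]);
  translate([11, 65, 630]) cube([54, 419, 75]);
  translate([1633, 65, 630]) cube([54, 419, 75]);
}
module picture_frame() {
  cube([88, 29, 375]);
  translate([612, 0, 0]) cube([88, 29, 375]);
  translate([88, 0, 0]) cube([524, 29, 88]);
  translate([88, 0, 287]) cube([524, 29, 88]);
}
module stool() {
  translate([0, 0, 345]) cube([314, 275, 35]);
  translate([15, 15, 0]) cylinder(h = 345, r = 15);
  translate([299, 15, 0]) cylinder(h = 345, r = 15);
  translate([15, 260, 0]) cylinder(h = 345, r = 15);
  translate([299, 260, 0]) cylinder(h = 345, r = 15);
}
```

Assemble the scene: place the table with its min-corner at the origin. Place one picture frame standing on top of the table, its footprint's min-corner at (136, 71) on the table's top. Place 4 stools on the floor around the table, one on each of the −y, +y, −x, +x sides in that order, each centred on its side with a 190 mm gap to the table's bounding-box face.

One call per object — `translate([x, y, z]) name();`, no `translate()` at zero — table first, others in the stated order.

table();
translate([136, 71, 744]) picture_frame();
translate([692, -465, 0]) stool();
translate([692, 739, 0]) stool();
translate([-504, 137, 0]) stool();
translate([1888, 137, 0]) stool();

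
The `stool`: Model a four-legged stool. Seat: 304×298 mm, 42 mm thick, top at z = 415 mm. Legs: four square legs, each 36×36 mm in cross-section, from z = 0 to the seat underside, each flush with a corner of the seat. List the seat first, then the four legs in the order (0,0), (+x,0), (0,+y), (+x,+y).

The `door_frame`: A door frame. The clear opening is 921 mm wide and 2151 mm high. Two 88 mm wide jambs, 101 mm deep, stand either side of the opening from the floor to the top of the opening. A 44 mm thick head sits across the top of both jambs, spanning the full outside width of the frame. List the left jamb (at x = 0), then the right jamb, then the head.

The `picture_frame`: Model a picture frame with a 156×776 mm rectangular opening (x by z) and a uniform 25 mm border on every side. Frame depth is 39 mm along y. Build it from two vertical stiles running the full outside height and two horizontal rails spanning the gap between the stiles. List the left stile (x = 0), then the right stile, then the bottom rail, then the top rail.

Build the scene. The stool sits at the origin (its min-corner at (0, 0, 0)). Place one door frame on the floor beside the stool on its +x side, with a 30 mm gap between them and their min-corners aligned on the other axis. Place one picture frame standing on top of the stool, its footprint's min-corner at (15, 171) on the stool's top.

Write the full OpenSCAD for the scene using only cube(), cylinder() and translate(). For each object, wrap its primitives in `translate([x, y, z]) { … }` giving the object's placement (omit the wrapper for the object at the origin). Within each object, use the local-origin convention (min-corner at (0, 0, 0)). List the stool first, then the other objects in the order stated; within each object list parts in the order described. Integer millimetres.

translate([0, 0, 373]) cube([304, 298, 42]);
cube([36, 36, 373]);
translate([268, 0, 0]) cube([36, 36, 373]);
translate([0, 262, 0]) cube([36, 36, 373]);
translate([268, 262, 0]) cube([36, 36, 373]);
translate([334, 0, 0]) {
  cube([88, 101, 2151]);
  translate([1009, 0, 0]) cube([88, 101, 2151]);
  translate([0, 0, 2151]) cube([1097, 101, 44]);
}
translate([15, 171, 415]) {
  cube([25, 39, 826]);
  translate([181, 0, 0]) cube([25, 39, 826]);
  translate([25, 0, 0]) cube([156, 39, 25]);
  translate([25, 0, 801]) cube([156, 39, 25]);
}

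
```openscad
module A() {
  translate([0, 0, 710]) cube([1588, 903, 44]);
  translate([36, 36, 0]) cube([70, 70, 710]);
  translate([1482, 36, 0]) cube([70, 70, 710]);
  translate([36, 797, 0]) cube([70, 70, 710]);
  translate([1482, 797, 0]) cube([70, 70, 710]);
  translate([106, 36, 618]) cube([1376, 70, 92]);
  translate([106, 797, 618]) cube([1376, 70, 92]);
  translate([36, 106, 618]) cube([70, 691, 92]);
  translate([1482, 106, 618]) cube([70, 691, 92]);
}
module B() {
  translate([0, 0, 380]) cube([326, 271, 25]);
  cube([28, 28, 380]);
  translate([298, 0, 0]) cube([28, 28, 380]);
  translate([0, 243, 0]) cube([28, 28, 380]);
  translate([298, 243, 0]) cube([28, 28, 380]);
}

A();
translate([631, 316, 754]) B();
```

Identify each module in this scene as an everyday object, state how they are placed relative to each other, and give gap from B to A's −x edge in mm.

The stool's min-x is at 631; the table's min-x is 0; gap = 631 mm.

A is a table. B is a stool. The stool is on top of the table, centred. The gap from the stool to the table's −x edge is 631 mm.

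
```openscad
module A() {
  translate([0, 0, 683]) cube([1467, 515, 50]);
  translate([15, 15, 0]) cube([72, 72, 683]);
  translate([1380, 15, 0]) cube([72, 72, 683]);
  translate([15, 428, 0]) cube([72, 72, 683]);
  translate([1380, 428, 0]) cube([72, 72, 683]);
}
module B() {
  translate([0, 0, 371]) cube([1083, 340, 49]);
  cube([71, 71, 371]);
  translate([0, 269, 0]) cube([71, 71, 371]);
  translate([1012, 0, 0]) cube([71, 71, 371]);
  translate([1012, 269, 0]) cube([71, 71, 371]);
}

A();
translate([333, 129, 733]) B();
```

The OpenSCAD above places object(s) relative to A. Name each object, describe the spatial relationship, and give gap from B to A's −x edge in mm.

A is a table. B is a bench. The bench is on top of the table. The gap from the bench to the table's −x edge is 333 mm.

The bench's min-x is at 333; the table's min-x is 0; gap = 333 mm.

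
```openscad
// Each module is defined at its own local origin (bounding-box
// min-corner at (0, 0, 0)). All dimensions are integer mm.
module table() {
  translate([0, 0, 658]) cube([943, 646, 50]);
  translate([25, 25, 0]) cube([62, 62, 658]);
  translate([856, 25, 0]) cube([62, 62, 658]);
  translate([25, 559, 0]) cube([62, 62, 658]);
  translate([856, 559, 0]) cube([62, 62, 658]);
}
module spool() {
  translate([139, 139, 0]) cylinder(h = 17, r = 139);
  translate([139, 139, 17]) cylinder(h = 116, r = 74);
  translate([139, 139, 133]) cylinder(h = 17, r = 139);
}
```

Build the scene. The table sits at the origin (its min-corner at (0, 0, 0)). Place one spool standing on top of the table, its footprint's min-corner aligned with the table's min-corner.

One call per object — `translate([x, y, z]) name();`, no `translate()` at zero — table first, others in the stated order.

table();
translate([0, 0, 708]) spool();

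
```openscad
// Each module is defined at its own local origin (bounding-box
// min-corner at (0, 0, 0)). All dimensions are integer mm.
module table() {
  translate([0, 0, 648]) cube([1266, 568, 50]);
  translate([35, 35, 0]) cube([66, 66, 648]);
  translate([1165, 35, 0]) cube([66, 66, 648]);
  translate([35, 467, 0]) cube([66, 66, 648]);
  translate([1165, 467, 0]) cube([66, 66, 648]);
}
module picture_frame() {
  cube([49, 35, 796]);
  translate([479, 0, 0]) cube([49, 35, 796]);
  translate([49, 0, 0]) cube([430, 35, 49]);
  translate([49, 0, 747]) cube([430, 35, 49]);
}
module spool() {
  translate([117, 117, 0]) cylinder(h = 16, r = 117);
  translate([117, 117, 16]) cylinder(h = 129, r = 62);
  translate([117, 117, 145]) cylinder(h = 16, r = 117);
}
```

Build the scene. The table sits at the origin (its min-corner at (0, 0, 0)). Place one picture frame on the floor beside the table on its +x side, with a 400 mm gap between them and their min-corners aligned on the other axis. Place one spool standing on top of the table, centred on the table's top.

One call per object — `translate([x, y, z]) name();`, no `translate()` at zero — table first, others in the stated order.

table();
translate([1666, 0, 0]) picture_frame();
translate([516, 167, 698]) spool();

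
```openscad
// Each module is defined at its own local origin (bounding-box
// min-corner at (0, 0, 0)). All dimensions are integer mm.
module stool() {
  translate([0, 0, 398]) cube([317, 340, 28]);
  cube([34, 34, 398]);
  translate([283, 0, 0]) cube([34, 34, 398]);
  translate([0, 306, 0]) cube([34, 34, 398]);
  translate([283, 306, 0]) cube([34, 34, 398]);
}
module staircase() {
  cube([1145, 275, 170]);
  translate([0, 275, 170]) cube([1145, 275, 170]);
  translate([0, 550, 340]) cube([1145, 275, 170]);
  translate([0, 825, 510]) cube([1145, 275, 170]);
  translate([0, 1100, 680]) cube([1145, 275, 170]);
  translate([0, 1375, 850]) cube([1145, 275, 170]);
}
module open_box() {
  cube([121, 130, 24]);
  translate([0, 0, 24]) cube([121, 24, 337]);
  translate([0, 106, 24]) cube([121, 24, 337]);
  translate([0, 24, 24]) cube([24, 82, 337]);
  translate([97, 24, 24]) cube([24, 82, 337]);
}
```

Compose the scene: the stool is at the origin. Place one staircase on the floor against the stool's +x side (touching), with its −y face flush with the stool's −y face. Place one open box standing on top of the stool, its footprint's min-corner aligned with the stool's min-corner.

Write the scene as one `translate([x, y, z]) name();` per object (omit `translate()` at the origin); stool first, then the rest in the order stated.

stool();
translate([317, 0, 0]) staircase();
translate([0, 0, 426]) open_box();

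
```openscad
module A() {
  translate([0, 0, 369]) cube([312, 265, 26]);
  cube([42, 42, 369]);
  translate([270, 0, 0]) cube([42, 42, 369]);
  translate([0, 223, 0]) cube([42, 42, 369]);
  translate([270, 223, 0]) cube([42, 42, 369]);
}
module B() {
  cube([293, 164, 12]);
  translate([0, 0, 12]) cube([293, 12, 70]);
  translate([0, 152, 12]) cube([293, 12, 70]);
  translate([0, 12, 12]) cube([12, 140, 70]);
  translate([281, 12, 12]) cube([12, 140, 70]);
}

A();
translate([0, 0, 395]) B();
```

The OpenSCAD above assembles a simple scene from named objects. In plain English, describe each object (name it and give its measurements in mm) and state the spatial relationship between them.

A is a four-legged stool. The seat is 312×265 mm, 26 mm thick, top at z = 395 mm. It stands on four square legs, each 42×42 mm in cross-section, from z = 0 to the seat underside, each flush with a corner of the seat.

B is an open storage box with external size 293×164×82 mm and wall thickness 12 mm (the base is also 12 mm thick). The base covers the whole footprint; the four walls stand on the base, with the y-facing walls full-width and the x-facing walls fitting between their inner faces.

The open box is on top of the stool.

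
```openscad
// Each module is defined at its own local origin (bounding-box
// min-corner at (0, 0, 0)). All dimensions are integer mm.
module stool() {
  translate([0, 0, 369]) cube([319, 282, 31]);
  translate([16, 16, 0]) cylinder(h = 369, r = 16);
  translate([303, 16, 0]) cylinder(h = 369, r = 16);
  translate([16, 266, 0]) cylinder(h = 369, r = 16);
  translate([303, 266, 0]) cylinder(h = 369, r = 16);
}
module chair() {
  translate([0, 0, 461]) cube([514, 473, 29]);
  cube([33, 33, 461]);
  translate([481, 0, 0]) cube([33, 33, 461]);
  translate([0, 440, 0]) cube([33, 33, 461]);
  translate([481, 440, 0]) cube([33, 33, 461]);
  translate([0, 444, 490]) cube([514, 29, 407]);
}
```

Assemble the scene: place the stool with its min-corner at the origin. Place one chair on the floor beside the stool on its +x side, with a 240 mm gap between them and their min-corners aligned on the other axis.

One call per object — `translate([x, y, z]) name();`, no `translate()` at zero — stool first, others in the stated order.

stool();
translate([559, 0, 0]) chair();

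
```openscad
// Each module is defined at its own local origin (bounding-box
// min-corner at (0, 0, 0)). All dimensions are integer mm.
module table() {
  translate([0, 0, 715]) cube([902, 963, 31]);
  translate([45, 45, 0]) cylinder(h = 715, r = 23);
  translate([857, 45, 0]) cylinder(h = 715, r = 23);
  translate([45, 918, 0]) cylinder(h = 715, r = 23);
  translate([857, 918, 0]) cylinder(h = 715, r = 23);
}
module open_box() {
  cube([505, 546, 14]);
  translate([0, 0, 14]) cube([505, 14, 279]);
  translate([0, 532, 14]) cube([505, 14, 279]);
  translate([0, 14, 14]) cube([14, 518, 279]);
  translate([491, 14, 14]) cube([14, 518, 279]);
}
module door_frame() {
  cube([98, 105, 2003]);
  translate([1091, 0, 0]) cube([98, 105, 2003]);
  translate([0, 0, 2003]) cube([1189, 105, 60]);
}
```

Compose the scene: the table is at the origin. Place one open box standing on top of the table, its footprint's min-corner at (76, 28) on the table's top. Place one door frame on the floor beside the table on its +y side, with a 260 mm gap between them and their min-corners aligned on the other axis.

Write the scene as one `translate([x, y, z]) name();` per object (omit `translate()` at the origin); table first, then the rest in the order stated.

table();
translate([76, 28, 746]) open_box();
translate([0, 1223, 0]) door_frame();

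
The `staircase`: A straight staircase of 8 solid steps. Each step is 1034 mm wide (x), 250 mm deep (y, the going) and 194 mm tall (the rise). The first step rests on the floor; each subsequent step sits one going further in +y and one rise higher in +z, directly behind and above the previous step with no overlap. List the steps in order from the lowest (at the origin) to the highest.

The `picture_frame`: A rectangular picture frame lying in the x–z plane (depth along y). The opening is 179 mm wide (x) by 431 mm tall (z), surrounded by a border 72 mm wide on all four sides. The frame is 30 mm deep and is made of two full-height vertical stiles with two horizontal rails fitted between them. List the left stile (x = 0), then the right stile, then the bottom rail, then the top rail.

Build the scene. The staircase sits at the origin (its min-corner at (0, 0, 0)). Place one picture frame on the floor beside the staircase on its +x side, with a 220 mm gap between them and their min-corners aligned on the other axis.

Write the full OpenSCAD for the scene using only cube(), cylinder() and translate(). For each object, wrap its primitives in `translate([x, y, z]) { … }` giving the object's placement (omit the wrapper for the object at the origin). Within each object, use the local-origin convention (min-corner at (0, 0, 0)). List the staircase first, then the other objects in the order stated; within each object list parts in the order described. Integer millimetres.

cube([1034, 250, 194]);
translate([0, 250, 194]) cube([1034, 250, 194]);
translate([0, 500, 388]) cube([1034, 250, 194]);
translate([0, 750, 582]) cube([1034, 250, 194]);
translate([0, 1000, 776]) cube([1034, 250, 194]);
translate([0, 1250, 970]) cube([1034, 250, 194]);
translate([0, 1500, 1164]) cube([1034, 250, 194]);
translate([0, 1750, 1358]) cube([1034, 250, 194]);
translate([1254, 0, 0]) {
  cube([72, 30, 575]);
  translate([251, 0, 0]) cube([72, 30, 575]);
  translate([72, 0, 0]) cube([179, 30, 72]);
  translate([72, 0, 503]) cube([179, 30, 72]);
}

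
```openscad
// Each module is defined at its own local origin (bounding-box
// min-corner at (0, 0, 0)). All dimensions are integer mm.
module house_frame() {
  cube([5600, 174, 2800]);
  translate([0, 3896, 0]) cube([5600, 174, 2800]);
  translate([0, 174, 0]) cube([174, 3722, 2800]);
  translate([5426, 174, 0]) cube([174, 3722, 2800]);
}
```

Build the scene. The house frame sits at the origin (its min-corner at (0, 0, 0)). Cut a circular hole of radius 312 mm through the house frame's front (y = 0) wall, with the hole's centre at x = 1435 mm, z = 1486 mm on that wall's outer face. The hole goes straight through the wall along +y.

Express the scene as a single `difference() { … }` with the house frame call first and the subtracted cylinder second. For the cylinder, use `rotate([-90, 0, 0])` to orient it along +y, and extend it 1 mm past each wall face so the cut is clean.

difference() {
  house_frame();
  translate([1435, -1, 1486]) rotate([-90, 0, 0]) cylinder(h = 176, r = 312);
}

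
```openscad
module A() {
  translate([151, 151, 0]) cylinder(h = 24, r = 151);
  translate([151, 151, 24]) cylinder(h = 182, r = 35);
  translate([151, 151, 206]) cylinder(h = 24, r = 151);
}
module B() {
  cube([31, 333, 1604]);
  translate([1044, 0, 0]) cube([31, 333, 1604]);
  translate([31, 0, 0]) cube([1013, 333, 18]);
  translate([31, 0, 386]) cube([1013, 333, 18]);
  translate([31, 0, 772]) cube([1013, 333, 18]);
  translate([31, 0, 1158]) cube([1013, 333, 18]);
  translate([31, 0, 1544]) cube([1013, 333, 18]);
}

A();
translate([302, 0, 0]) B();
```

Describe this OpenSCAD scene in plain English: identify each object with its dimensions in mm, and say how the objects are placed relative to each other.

A is a spool: two coaxial disc flanges of radius 151 mm and thickness 24 mm, joined by a core cylinder of radius 35 mm and height 182 mm. The lower flange rests on z = 0 and the three cylinders share a vertical axis.

B is a bookshelf 1075 mm wide overall, 333 mm deep and 1604 mm tall. The two sides are 31 mm thick vertical panels. 5 horizontal shelves of 18 mm thickness span between the inner faces of the sides; the lowest shelf sits on the floor and shelves are stacked with a clear vertical gap of 368 mm between each pair.

The bookshelf is against the spool's +x side, with their −y faces flush.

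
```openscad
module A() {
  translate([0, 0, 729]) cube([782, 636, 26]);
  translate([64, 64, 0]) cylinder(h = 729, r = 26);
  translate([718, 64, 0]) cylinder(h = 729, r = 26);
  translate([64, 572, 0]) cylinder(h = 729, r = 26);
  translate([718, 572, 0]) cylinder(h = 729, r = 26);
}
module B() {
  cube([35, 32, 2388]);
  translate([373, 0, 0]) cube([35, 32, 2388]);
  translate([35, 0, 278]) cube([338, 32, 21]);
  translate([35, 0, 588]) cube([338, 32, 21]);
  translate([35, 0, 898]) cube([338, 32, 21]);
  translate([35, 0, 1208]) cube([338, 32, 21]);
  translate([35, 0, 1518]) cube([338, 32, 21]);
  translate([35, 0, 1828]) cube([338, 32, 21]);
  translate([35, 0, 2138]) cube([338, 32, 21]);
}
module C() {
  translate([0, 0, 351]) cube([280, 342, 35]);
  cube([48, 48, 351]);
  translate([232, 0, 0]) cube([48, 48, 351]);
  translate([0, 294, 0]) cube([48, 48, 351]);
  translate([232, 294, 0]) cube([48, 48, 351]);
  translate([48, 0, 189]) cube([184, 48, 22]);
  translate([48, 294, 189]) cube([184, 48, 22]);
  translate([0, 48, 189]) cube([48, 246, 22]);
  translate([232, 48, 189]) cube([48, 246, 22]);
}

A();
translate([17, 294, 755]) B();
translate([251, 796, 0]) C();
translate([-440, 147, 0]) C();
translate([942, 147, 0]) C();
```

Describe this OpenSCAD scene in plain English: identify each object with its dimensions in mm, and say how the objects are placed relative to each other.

A is a rectangular dining table. The top is 782×636×26 mm with its upper surface at z = 755 mm. It stands on four round legs of 52 mm diameter, each leg's bounding box inset 38 mm from the nearest pair of top edges, running from the floor to the underside of the top.

B is a wooden ladder with two side rails of 35×32 mm section and 2388 mm height, set 408 mm apart overall. Between them run 7 rectangular rungs (32 mm deep, 21 mm thick), front faces flush with the rails' −y face. The bottom of the first rung is 278 mm above the floor and each subsequent rung is 310 mm higher than the one below.

C is a four-legged stool. The seat is 280×342 mm, 35 mm thick, top at z = 386 mm. It stands on four square legs, each 48×48 mm in cross-section, from z = 0 to the seat underside, each flush with a corner of the seat. Four stretchers, 48 mm wide and 22 mm tall, connect adjacent legs with their undersides at z = 189 mm, each running between the inner faces of the legs it joins and aligned with the legs' outer faces on the other axis.

The ladder is on top of the table. Three stools sit around the table at the +y, −x, +x sides.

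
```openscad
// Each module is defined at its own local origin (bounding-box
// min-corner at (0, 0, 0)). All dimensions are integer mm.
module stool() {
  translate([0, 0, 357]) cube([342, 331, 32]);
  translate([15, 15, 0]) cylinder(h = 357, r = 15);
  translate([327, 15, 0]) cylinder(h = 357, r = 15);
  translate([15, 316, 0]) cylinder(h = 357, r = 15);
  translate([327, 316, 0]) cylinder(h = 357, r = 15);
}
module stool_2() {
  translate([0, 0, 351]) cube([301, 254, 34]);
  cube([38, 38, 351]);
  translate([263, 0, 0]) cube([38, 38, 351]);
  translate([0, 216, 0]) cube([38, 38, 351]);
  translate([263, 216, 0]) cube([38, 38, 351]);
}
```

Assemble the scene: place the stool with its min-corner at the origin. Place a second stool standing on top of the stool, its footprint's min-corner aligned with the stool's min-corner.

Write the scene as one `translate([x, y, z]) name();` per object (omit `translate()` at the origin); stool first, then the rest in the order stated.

stool();
translate([0, 0, 389]) stool_2();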